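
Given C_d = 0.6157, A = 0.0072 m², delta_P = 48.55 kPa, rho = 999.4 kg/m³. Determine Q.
Formula: Q = C_d A \sqrt{\frac{2 \Delta P}{\rho}}
Q = 0.6157·0.0072·√(2·(48.55·1000)/999.4)·1000 = 43.7 L/s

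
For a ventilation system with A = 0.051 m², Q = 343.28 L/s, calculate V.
Formula: Q = A V
Substituting knowns: 343.28 = 0.051·V·1000
Solving for V: V = (343.28/1000)/0.051 = 6.731 m/s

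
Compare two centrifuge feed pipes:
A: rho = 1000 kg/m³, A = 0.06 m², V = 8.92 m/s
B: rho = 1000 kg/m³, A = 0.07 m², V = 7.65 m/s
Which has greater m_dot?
m_dot(A) = 535.2 kg/s, m_dot(B) = 535.5 kg/s. Answer: B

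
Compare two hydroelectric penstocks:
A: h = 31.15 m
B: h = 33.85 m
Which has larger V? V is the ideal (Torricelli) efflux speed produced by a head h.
V(A) = 24.72 m/s, V(B) = 25.77 m/s. Answer: B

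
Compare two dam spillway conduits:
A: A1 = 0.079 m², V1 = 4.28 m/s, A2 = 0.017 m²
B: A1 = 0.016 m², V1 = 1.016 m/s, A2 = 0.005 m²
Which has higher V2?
V2(A) = 19.89 m/s, V2(B) = 3.251 m/s. Answer: A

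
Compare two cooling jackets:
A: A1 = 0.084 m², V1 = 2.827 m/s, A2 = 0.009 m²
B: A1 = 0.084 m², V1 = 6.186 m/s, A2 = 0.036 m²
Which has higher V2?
V2(A) = 26.39 m/s, V2(B) = 14.43 m/s. Answer: A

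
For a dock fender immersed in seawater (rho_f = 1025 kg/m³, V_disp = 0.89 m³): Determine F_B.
Formula: F_B = \rho_f g V_{disp}
F_B = 1025·9.81·0.89 = 8949 N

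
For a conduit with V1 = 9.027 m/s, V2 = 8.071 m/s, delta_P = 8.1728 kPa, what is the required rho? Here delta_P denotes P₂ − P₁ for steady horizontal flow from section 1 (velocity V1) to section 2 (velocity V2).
Formula: \Delta P = \frac{1}{2} \rho (V_1^2 - V_2^2)
Substituting knowns: 8.1728 = 0.5·rho·(9.027² − 8.071²)/1000
Solving for rho: rho = 2·(8.1728·1000)/(9.027² − 8.071²) = 1000 kg/m³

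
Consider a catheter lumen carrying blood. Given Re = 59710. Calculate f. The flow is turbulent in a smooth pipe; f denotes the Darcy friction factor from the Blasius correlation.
Formula: f = \frac{0.316}{Re^{0.25}}
f = 0.316/59710^0.25 = 0.02022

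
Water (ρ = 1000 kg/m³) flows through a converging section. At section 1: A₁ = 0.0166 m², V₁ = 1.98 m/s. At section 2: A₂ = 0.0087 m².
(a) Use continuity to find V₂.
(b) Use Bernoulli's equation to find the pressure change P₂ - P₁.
(a) Continuity: A₁V₁=A₂V₂ -> V₂=A₁V₁/A₂=0.0166*1.98/0.0087=3.78 m/s
(b) Bernoulli: P₂-P₁=0.5*rho*(V₁^2-V₂^2)/1000=0.5*1000*(1.98^2-3.78^2)/1000=-5.184 kPa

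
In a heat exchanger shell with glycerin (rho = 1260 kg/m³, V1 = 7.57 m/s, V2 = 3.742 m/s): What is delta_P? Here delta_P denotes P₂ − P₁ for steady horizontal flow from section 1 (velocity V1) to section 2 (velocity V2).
Formula: \Delta P = \frac{1}{2} \rho (V_1^2 - V_2^2)
delta_P = 0.5·1260·(7.57² − 3.742²)/1000 = 27.28 kPa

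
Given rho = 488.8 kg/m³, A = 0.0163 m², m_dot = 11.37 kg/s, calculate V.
Formula: \dot{m} = \rho A V
Substituting knowns: 11.37 = 488.8·0.0163·V
Solving for V: V = 11.37/(488.8·0.0163) = 1.427 m/s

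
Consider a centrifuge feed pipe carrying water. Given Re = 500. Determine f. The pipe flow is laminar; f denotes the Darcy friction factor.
Formula: f = \frac{64}{Re}
f = 64/500 = 0.128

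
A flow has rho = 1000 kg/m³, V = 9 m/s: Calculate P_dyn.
Formula: P_{dyn} = \frac{1}{2} \rho V^2
P_dyn = 0.5·1000·9²/1000 = 40.5 kPa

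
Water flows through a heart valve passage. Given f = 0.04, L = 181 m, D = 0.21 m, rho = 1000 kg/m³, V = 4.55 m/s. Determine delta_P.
Formula: \Delta P = f \frac{L}{D} \frac{\rho V^2}{2}
delta_P = 0.04·(181/0.21)·0.5·1000·4.55²/1000 = 356.9 kPa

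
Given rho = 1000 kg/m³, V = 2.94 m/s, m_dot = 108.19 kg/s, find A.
Formula: \dot{m} = \rho A V
Substituting knowns: 108.19 = 1000·A·2.94
Solving for A: A = 108.19/(1000·2.94) = 0.0368 m²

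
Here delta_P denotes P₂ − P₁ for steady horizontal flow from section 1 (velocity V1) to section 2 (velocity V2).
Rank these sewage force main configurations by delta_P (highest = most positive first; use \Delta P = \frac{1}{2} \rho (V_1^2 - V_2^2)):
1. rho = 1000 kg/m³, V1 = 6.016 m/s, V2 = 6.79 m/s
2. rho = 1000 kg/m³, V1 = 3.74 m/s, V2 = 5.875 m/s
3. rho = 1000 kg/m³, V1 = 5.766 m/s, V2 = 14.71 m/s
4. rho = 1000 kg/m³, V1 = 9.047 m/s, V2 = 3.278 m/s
Case 1: delta_P = -4.956 kPa
Case 2: delta_P = -10.26 kPa
Case 3: delta_P = -91.57 kPa
Case 4: delta_P = 35.55 kPa
Ranking (highest first): 4, 1, 2, 3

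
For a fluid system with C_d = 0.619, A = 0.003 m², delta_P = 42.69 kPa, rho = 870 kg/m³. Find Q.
Formula: Q = C_d A \sqrt{\frac{2 \Delta P}{\rho}}
Q = 0.619·0.003·√(2·(42.69·1000)/870)·1000 = 18.4 L/s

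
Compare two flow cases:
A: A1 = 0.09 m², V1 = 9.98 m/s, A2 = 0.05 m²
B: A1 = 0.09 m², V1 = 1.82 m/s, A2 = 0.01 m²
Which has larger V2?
V2(A) = 17.96 m/s, V2(B) = 16.38 m/s. Answer: A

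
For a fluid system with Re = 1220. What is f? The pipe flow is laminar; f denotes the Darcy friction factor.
Formula: f = \frac{64}{Re}
f = 64/1220 = 0.05246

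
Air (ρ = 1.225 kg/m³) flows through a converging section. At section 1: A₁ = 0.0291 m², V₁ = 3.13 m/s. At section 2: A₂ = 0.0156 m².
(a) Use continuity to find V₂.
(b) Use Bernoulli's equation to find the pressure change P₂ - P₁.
(a) Continuity: A₁V₁=A₂V₂ -> V₂=A₁V₁/A₂=0.0291*3.13/0.0156=5.84 m/s
(b) Bernoulli: P₂-P₁=0.5*rho*(V₁^2-V₂^2)/1000=0.5*1.225*(3.13^2-5.84^2)/1000=-0.01489 kPa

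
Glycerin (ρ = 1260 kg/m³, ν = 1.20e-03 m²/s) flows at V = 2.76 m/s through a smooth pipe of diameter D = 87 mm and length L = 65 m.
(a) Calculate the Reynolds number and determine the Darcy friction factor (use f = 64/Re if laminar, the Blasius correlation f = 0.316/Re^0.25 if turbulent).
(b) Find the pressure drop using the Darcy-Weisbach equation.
(a) Re = V·D/ν = 2.76·0.087/1.20e-03 = 200.1 → laminar (Re < 2300); f = 64/Re = 64/200.1 = 0.31984
(b) Darcy-Weisbach: ΔP = f·(L/D)·½ρV²/1000 = 0.31984·(65/0.087)·½·1260·2.76²/1000 = 1147 kPa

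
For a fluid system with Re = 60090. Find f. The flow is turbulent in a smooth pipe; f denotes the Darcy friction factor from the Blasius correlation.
Formula: f = \frac{0.316}{Re^{0.25}}
f = 0.316/60090^0.25 = 0.02018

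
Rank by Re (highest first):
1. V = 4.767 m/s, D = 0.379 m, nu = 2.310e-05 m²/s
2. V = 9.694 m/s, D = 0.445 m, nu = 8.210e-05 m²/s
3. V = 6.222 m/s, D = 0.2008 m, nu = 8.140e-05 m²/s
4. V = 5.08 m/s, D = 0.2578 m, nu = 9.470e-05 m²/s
Case 1: Re = 78212
Case 2: Re = 52544
Case 3: Re = 15349
Case 4: Re = 13829
Ranking (highest first): 1, 2, 3, 4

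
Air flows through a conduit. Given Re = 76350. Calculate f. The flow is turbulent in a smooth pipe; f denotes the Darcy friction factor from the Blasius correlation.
Formula: f = \frac{0.316}{Re^{0.25}}
f = 0.316/76350^0.25 = 0.01901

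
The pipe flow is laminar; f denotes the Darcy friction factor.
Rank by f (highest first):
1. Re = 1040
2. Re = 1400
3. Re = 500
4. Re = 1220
Case 1: f = 0.06154
Case 2: f = 0.04571
Case 3: f = 0.128
Case 4: f = 0.05246
Ranking (highest first): 3, 1, 4, 2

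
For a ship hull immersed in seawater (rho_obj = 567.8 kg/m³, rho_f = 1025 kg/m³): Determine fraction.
Formula: f_{sub} = \frac{\rho_{obj}}{\rho_f}
fraction = 567.8/1025 = 0.554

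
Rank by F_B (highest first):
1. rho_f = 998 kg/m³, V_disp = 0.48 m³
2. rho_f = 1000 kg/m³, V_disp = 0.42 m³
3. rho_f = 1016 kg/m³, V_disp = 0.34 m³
Case 1: F_B = 4699 N
Case 2: F_B = 4120 N
Case 3: F_B = 3389 N
Ranking (highest first): 1, 2, 3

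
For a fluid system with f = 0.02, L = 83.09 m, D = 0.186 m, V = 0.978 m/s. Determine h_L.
Formula: h_L = f \frac{L}{D} \frac{V^2}{2g}
h_L = 0.02·(83.09/0.186)·0.978²/(2·9.81) = 0.4356 m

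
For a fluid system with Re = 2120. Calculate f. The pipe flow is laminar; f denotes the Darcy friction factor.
Formula: f = \frac{64}{Re}
f = 64/2120 = 0.03019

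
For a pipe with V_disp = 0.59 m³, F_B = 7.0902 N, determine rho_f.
Formula: F_B = \rho_f g V_{disp}
Substituting knowns: 7.0902 = rho_f·9.81·0.59
Solving for rho_f: rho_f = 7.0902/(9.81·0.59) = 1.225 kg/m³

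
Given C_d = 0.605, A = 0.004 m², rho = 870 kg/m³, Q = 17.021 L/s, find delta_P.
Formula: Q = C_d A \sqrt{\frac{2 \Delta P}{\rho}}
Substituting knowns: 17.021 = 0.605·0.004·√(2·(delta_P·1000)/870)·1000
Solving for delta_P: delta_P = ((17.021/1000)/(0.605·0.004))²·870/2/1000 = 21.52 kPa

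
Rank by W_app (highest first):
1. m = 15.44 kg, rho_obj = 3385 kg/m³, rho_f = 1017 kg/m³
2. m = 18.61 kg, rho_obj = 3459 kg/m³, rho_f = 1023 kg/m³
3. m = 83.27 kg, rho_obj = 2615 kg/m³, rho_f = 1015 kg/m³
Case 1: W_app = 106 N
Case 2: W_app = 128.6 N
Case 3: W_app = 499.8 N
Ranking (highest first): 3, 2, 1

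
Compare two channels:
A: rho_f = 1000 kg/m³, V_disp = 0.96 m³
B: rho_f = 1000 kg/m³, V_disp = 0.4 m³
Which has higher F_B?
F_B(A) = 9418 N, F_B(B) = 3924 N. Answer: A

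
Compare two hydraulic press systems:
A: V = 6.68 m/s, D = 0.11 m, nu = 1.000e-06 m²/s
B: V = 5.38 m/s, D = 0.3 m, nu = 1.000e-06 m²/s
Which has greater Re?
Re(A) = 734800, Re(B) = 1.614e+06. Answer: B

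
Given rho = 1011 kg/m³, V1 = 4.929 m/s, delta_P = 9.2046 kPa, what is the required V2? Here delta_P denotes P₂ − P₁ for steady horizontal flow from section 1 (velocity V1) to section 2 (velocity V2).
Formula: \Delta P = \frac{1}{2} \rho (V_1^2 - V_2^2)
Substituting knowns: 9.2046 = 0.5·1011·(4.929² − V2²)/1000
Solving for V2: V2 = √(4.929² − 2·(9.2046·1000)/1011) = 2.467 m/s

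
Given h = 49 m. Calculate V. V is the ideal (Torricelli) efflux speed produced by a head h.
Formula: V = \sqrt{2 g h}
V = √(2·9.81·49) = 31.01 m/s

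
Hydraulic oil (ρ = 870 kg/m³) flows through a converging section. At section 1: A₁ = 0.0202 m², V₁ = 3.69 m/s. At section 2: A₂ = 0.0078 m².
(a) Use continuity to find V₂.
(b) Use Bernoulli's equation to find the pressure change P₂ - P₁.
(a) Continuity: A₁V₁=A₂V₂ -> V₂=A₁V₁/A₂=0.0202*3.69/0.0078=9.56 m/s
(b) Bernoulli: P₂-P₁=0.5*rho*(V₁^2-V₂^2)/1000=0.5*870*(3.69^2-9.56^2)/1000=-33.83 kPa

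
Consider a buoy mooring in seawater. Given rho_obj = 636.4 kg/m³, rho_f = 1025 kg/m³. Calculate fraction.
Formula: f_{sub} = \frac{\rho_{obj}}{\rho_f}
fraction = 636.4/1025 = 0.6209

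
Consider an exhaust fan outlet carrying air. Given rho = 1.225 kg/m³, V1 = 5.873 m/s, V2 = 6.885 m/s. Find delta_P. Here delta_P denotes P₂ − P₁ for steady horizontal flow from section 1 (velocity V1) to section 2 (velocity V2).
Formula: \Delta P = \frac{1}{2} \rho (V_1^2 - V_2^2)
delta_P = 0.5·1.225·(5.873² − 6.885²)/1000 = -0.007908 kPa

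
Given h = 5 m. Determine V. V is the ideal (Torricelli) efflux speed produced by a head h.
Formula: V = \sqrt{2 g h}
V = √(2·9.81·5) = 9.905 m/s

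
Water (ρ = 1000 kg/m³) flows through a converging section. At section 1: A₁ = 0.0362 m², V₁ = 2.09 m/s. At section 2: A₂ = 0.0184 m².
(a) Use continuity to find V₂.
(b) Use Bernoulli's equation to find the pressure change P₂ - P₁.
(a) Continuity: A₁V₁=A₂V₂ -> V₂=A₁V₁/A₂=0.0362*2.09/0.0184=4.11 m/s
(b) Bernoulli: P₂-P₁=0.5*rho*(V₁^2-V₂^2)/1000=0.5*1000*(2.09^2-4.11^2)/1000=-6.262 kPa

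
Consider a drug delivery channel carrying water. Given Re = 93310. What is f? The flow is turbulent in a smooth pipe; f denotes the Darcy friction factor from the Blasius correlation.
Formula: f = \frac{0.316}{Re^{0.25}}
f = 0.316/93310^0.25 = 0.01808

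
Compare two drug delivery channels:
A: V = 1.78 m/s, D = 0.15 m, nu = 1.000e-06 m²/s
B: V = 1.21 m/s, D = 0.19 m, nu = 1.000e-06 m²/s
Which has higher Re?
Re(A) = 267000, Re(B) = 229900. Answer: A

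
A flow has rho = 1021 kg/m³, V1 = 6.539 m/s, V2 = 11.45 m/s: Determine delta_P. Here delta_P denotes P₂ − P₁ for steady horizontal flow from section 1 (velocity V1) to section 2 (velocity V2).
Formula: \Delta P = \frac{1}{2} \rho (V_1^2 - V_2^2)
delta_P = 0.5·1021·(6.539² − 11.45²)/1000 = -45.1 kPa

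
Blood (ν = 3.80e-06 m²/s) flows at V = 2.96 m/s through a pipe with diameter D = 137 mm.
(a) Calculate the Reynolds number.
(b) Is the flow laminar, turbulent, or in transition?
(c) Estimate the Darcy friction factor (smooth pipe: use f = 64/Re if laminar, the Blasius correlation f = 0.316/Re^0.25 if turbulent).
(a) Re = V·D/ν = 2.96·0.137/3.80e-06 = 106720
(b) Flow regime: turbulent (Re > 4000)
(c) Friction factor: f = 0.316/Re^0.25 = 0.316/106720^0.25 = 0.01748 (Blasius is strictly valid for Re ≲ 1e5; used here as the smooth-pipe estimate the problem specifies)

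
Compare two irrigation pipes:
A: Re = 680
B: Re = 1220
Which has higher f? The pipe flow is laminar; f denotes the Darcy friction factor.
f(A) = 0.09412, f(B) = 0.05246. Answer: A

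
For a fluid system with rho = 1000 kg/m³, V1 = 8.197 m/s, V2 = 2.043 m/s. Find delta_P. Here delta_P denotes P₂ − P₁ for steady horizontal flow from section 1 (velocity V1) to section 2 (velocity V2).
Formula: \Delta P = \frac{1}{2} \rho (V_1^2 - V_2^2)
delta_P = 0.5·1000·(8.197² − 2.043²)/1000 = 31.51 kPa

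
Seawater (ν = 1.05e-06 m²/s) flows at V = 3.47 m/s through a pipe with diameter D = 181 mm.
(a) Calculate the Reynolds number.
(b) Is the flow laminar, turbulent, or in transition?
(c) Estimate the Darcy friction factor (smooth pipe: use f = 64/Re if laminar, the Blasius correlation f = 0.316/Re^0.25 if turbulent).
(a) Re = V·D/ν = 3.47·0.181/1.05e-06 = 598160
(b) Flow regime: turbulent (Re > 4000)
(c) Friction factor: f = 0.316/Re^0.25 = 0.316/598160^0.25 = 0.01136 (Blasius is strictly valid for Re ≲ 1e5; used here as the smooth-pipe estimate the problem specifies)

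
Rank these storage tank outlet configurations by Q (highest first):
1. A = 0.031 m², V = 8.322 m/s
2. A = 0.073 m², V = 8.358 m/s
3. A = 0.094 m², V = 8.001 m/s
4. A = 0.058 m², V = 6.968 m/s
Case 1: Q = 258 L/s
Case 2: Q = 610.1 L/s
Case 3: Q = 752.1 L/s
Case 4: Q = 404.1 L/s
Ranking (highest first): 3, 2, 4, 1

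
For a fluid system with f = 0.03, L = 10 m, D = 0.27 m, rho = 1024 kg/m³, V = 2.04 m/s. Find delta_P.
Formula: \Delta P = f \frac{L}{D} \frac{\rho V^2}{2}
delta_P = 0.03·(10/0.27)·0.5·1024·2.04²/1000 = 2.367 kPa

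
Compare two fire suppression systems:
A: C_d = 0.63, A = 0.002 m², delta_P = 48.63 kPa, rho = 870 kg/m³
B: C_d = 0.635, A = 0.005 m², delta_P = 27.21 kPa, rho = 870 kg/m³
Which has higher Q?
Q(A) = 13.32 L/s, Q(B) = 25.11 L/s. Answer: B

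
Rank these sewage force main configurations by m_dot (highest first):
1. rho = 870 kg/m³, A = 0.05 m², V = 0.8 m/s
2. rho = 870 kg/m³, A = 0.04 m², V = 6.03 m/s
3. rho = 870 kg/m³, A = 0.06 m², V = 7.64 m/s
Case 1: m_dot = 34.8 kg/s
Case 2: m_dot = 209.8 kg/s
Case 3: m_dot = 398.8 kg/s
Ranking (highest first): 3, 2, 1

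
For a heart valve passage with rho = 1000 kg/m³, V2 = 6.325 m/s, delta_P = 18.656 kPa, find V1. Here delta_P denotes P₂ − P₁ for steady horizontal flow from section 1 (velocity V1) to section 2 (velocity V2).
Formula: \Delta P = \frac{1}{2} \rho (V_1^2 - V_2^2)
Substituting knowns: 18.656 = 0.5·1000·(V1² − 6.325²)/1000
Solving for V1: V1 = √(6.325² + 2·(18.656·1000)/1000) = 8.793 m/s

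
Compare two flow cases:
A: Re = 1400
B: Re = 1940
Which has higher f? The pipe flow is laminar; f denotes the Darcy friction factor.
f(A) = 0.04571, f(B) = 0.03299. Answer: A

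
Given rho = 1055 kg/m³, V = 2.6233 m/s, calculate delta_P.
Formula: V = \sqrt{\frac{2 \Delta P}{\rho}}
Substituting knowns: 2.6233 = √(2·(delta_P·1000)/1055)
Solving for delta_P: delta_P = 2.6233²·1055/2/1000 = 3.63 kPa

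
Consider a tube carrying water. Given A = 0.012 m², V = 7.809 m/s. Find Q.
Formula: Q = A V
Q = 0.012·7.809·1000 = 93.71 L/s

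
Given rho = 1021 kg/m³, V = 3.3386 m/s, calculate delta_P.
Formula: V = \sqrt{\frac{2 \Delta P}{\rho}}
Substituting knowns: 3.3386 = √(2·(delta_P·1000)/1021)
Solving for delta_P: delta_P = 3.3386²·1021/2/1000 = 5.69 kPa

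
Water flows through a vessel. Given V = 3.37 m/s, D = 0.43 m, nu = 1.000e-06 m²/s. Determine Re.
Formula: Re = \frac{V D}{\nu}
Re = 3.37·0.43/1.000e-06 = 1.449e+06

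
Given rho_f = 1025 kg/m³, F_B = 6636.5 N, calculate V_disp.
Formula: F_B = \rho_f g V_{disp}
Substituting knowns: 6636.5 = 1025·9.81·V_disp
Solving for V_disp: V_disp = 6636.5/(1025·9.81) = 0.66 m³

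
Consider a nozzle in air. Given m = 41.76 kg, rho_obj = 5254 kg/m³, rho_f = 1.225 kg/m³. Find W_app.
Formula: W_{app} = mg\left(1 - \frac{\rho_f}{\rho_{obj}}\right)
W_app = 41.76·9.81·(1 − 1.225/5254) = 409.6 N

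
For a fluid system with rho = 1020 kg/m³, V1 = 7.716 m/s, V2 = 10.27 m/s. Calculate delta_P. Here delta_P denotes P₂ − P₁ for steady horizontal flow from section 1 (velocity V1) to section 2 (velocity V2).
Formula: \Delta P = \frac{1}{2} \rho (V_1^2 - V_2^2)
delta_P = 0.5·1020·(7.716² − 10.27²)/1000 = -23.43 kPa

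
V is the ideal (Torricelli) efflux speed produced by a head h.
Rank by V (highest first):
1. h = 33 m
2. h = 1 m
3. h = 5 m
Case 1: V = 25.45 m/s
Case 2: V = 4.429 m/s
Case 3: V = 9.905 m/s
Ranking (highest first): 1, 3, 2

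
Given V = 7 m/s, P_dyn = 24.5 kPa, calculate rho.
Formula: P_{dyn} = \frac{1}{2} \rho V^2
Substituting knowns: 24.5 = 0.5·rho·7²/1000
Solving for rho: rho = 2·(24.5·1000)/7² = 1000 kg/m³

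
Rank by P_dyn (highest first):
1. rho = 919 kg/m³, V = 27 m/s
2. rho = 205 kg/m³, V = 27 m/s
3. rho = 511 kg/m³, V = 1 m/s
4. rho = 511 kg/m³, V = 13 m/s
Case 1: P_dyn = 335 kPa
Case 2: P_dyn = 74.72 kPa
Case 3: P_dyn = 0.2555 kPa
Case 4: P_dyn = 43.18 kPa
Ranking (highest first): 1, 2, 4, 3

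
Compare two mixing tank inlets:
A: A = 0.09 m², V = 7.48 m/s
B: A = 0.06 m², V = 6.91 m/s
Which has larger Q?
Q(A) = 673.2 L/s, Q(B) = 414.6 L/s. Answer: A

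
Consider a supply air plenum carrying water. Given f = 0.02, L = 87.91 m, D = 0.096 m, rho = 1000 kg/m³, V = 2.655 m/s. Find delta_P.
Formula: \Delta P = f \frac{L}{D} \frac{\rho V^2}{2}
delta_P = 0.02·(87.91/0.096)·0.5·1000·2.655²/1000 = 64.55 kPa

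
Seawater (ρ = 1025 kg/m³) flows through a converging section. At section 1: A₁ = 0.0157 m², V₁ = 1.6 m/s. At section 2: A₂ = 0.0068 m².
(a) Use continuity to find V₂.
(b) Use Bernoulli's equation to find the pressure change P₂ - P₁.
(a) Continuity: A₁V₁=A₂V₂ -> V₂=A₁V₁/A₂=0.0157*1.6/0.0068=3.69 m/s
(b) Bernoulli: P₂-P₁=0.5*rho*(V₁^2-V₂^2)/1000=0.5*1025*(1.6^2-3.69^2)/1000=-5.666 kPa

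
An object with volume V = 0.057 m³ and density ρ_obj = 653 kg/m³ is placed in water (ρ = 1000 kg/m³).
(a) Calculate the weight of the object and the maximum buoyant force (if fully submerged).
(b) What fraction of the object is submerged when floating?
(a) W=rho_obj*g*V=653*9.81*0.057=365.1 N; F_B(max)=rho*g*V=1000*9.81*0.057=559.2 N
(b) Floating fraction=rho_obj/rho=653/1000=0.653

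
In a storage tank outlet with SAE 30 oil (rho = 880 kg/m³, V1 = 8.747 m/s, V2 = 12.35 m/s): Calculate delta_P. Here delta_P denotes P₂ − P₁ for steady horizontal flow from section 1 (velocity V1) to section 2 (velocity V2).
Formula: \Delta P = \frac{1}{2} \rho (V_1^2 - V_2^2)
delta_P = 0.5·880·(8.747² − 12.35²)/1000 = -33.45 kPa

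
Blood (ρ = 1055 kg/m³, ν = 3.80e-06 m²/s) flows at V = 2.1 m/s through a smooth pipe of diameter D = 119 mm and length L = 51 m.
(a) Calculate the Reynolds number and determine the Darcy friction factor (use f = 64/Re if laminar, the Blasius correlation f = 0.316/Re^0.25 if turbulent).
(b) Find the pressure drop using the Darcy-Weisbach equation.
(a) Re = V·D/ν = 2.1·0.119/3.80e-06 = 65763 → turbulent (Re > 4000); f = 0.316/Re^0.25 = 0.316/65763^0.25 = 0.019733
(b) Darcy-Weisbach: ΔP = f·(L/D)·½ρV²/1000 = 0.019733·(51/0.119)·½·1055·2.1²/1000 = 19.67 kPa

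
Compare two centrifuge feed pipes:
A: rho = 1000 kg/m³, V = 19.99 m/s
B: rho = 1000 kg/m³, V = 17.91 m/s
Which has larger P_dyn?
P_dyn(A) = 199.8 kPa, P_dyn(B) = 160.4 kPa. Answer: A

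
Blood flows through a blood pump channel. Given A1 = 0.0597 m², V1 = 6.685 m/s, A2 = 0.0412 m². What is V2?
Formula: V_2 = \frac{A_1 V_1}{A_2}
V2 = 0.0597·6.685/0.0412 = 9.687 m/s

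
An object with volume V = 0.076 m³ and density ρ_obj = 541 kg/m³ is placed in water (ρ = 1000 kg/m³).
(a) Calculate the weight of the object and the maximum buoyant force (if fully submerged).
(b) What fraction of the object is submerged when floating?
(a) W=rho_obj*g*V=541*9.81*0.076=403.3 N; F_B(max)=rho*g*V=1000*9.81*0.076=745.6 N
(b) Floating fraction=rho_obj/rho=541/1000=0.541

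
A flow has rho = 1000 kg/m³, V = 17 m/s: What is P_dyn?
Formula: P_{dyn} = \frac{1}{2} \rho V^2
P_dyn = 0.5·1000·17²/1000 = 144.5 kPa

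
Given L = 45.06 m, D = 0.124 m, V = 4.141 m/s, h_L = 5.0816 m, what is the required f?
Formula: h_L = f \frac{L}{D} \frac{V^2}{2g}
Substituting knowns: 5.0816 = f·(45.06/0.124)·4.141²/(2·9.81)
Solving for f: f = 5.0816·2·9.81/((45.06/0.124)·4.141²) = 0.016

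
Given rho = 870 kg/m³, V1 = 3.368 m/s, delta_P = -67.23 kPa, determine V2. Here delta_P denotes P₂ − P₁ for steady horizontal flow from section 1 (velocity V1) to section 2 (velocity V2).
Formula: \Delta P = \frac{1}{2} \rho (V_1^2 - V_2^2)
Substituting knowns: -67.23 = 0.5·870·(3.368² − V2²)/1000
Solving for V2: V2 = √(3.368² − 2·(-67.23·1000)/870) = 12.88 m/s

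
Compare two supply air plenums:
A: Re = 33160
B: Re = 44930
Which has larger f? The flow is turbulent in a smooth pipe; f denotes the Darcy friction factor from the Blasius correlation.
f(A) = 0.02342, f(B) = 0.0217. Answer: A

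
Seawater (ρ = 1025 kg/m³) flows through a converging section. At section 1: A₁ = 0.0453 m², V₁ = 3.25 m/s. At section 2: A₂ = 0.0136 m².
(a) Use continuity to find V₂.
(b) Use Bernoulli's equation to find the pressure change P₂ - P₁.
(a) Continuity: A₁V₁=A₂V₂ -> V₂=A₁V₁/A₂=0.0453*3.25/0.0136=10.83 m/s
(b) Bernoulli: P₂-P₁=0.5*rho*(V₁^2-V₂^2)/1000=0.5*1025*(3.25^2-10.83^2)/1000=-54.7 kPa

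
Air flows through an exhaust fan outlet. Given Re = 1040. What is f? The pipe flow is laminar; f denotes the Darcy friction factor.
Formula: f = \frac{64}{Re}
f = 64/1040 = 0.06154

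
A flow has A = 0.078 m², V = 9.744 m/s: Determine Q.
Formula: Q = A V
Q = 0.078·9.744·1000 = 760 L/s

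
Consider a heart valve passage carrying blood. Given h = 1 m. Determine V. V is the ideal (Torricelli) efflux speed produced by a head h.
Formula: V = \sqrt{2 g h}
V = √(2·9.81·1) = 4.429 m/s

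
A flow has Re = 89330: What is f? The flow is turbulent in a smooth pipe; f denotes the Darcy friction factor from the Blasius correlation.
Formula: f = \frac{0.316}{Re^{0.25}}
f = 0.316/89330^0.25 = 0.01828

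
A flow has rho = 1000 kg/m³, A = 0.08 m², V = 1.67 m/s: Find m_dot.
Formula: \dot{m} = \rho A V
m_dot = 1000·0.08·1.67 = 133.6 kg/s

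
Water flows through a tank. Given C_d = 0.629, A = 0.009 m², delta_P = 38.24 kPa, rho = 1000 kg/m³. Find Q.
Formula: Q = C_d A \sqrt{\frac{2 \Delta P}{\rho}}
Q = 0.629·0.009·√(2·(38.24·1000)/1000)·1000 = 49.51 L/s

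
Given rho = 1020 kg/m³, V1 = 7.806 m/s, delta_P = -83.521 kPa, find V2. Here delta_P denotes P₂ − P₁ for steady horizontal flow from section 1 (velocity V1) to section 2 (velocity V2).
Formula: \Delta P = \frac{1}{2} \rho (V_1^2 - V_2^2)
Substituting knowns: -83.521 = 0.5·1020·(7.806² − V2²)/1000
Solving for V2: V2 = √(7.806² − 2·(-83.521·1000)/1020) = 14.99 m/s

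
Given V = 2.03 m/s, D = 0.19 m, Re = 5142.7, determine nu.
Formula: Re = \frac{V D}{\nu}
Substituting knowns: 5142.7 = 2.03·0.19/nu
Solving for nu: nu = 2.03·0.19/5142.7 = 7.500e-05 m²/s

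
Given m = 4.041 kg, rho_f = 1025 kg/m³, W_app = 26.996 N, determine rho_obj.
Formula: W_{app} = mg\left(1 - \frac{\rho_f}{\rho_{obj}}\right)
Substituting knowns: 26.996 = 4.041·9.81·(1 − 1025/rho_obj)
Solving for rho_obj: rho_obj = 1025/(1 − 26.996/(4.041·9.81)) = 3213 kg/m³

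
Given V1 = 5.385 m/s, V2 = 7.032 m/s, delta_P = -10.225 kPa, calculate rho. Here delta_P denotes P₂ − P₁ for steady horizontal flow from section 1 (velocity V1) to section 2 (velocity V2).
Formula: \Delta P = \frac{1}{2} \rho (V_1^2 - V_2^2)
Substituting knowns: -10.225 = 0.5·rho·(5.385² − 7.032²)/1000
Solving for rho: rho = 2·(-10.225·1000)/(5.385² − 7.032²) = 1000 kg/m³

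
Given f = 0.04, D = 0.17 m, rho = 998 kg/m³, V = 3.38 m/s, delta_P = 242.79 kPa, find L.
Formula: \Delta P = f \frac{L}{D} \frac{\rho V^2}{2}
Substituting knowns: 242.79 = 0.04·(L/0.17)·0.5·998·3.38²/1000
Solving for L: L = (242.79·1000)·0.17/(0.04·0.5·998·3.38²) = 181 m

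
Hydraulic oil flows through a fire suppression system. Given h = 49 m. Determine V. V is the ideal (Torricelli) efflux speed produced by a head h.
Formula: V = \sqrt{2 g h}
V = √(2·9.81·49) = 31.01 m/s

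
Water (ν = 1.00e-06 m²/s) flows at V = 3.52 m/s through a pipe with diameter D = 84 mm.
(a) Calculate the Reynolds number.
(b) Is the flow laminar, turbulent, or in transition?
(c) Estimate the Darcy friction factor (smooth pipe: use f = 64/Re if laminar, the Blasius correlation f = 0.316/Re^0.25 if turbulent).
(a) Re = V·D/ν = 3.52·0.084/1.00e-06 = 295680
(b) Flow regime: turbulent (Re > 4000)
(c) Friction factor: f = 0.316/Re^0.25 = 0.316/295680^0.25 = 0.01355 (Blasius is strictly valid for Re ≲ 1e5; used here as the smooth-pipe estimate the problem specifies)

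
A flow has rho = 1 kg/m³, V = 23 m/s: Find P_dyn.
Formula: P_{dyn} = \frac{1}{2} \rho V^2
P_dyn = 0.5·1·23²/1000 = 0.2645 kPa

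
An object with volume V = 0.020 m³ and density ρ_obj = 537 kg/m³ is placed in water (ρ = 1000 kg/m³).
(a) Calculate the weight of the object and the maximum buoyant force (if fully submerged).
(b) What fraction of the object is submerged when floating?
(a) W=rho_obj*g*V=537*9.81*0.020=105.4 N; F_B(max)=rho*g*V=1000*9.81*0.020=196.2 N
(b) Floating fraction=rho_obj/rho=537/1000=0.537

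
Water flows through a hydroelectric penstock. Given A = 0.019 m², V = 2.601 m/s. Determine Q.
Formula: Q = A V
Q = 0.019·2.601·1000 = 49.42 L/s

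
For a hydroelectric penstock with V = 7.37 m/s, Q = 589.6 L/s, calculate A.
Formula: Q = A V
Substituting knowns: 589.6 = A·7.37·1000
Solving for A: A = (589.6/1000)/7.37 = 0.08 m²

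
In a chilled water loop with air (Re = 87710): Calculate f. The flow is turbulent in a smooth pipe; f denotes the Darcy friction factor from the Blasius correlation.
Formula: f = \frac{0.316}{Re^{0.25}}
f = 0.316/87710^0.25 = 0.01836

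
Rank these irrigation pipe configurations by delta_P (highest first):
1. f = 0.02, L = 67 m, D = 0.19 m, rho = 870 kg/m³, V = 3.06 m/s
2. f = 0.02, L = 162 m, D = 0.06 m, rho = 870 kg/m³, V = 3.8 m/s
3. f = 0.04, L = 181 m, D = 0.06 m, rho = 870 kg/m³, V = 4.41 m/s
Case 1: delta_P = 28.73 kPa
Case 2: delta_P = 339.2 kPa
Case 3: delta_P = 1021 kPa
Ranking (highest first): 3, 2, 1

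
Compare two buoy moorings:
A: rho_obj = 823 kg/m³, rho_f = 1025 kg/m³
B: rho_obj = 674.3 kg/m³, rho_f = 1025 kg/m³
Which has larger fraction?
fraction(A) = 0.8029, fraction(B) = 0.6579. Answer: A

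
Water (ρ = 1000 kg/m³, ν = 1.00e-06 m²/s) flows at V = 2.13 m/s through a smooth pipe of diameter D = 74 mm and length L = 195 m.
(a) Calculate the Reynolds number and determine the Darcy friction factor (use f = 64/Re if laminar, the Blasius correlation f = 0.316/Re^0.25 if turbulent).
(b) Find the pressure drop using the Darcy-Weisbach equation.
(a) Re = V·D/ν = 2.13·0.074/1.00e-06 = 157620 → turbulent (Re > 4000); f = 0.316/Re^0.25 = 0.316/157620^0.25 = 0.015859 (Blasius is strictly valid for Re ≲ 1e5; used here as the smooth-pipe estimate the problem specifies)
(b) Darcy-Weisbach: ΔP = f·(L/D)·½ρV²/1000 = 0.015859·(195/0.074)·½·1000·2.13²/1000 = 94.8 kPa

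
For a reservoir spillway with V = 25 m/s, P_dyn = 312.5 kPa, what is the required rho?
Formula: P_{dyn} = \frac{1}{2} \rho V^2
Substituting knowns: 312.5 = 0.5·rho·25²/1000
Solving for rho: rho = 2·(312.5·1000)/25² = 1000 kg/m³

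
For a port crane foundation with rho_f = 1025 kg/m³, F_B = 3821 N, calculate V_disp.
Formula: F_B = \rho_f g V_{disp}
Substituting knowns: 3821 = 1025·9.81·V_disp
Solving for V_disp: V_disp = 3821/(1025·9.81) = 0.38 m³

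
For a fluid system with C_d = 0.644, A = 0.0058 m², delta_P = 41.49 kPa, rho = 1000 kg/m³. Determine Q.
Formula: Q = C_d A \sqrt{\frac{2 \Delta P}{\rho}}
Q = 0.644·0.0058·√(2·(41.49·1000)/1000)·1000 = 34.03 L/s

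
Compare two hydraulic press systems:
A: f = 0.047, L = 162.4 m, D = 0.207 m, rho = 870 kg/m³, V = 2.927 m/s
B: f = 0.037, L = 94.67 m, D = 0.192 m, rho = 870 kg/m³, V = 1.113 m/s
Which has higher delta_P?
delta_P(A) = 137.4 kPa, delta_P(B) = 9.831 kPa. Answer: A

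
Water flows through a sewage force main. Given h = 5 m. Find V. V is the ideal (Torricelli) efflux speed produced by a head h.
Formula: V = \sqrt{2 g h}
V = √(2·9.81·5) = 9.905 m/s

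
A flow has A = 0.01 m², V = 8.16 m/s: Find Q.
Formula: Q = A V
Q = 0.01·8.16·1000 = 81.6 L/s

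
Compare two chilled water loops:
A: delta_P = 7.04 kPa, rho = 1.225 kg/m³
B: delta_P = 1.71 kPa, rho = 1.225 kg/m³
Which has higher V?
V(A) = 107.2 m/s, V(B) = 52.84 m/s. Answer: A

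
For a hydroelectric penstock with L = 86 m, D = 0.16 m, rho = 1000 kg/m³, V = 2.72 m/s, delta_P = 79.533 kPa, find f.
Formula: \Delta P = f \frac{L}{D} \frac{\rho V^2}{2}
Substituting knowns: 79.533 = f·(86/0.16)·0.5·1000·2.72²/1000
Solving for f: f = (79.533·1000)/((86/0.16)·0.5·1000·2.72²) = 0.04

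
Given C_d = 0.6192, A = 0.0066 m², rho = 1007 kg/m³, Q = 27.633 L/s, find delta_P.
Formula: Q = C_d A \sqrt{\frac{2 \Delta P}{\rho}}
Substituting knowns: 27.633 = 0.6192·0.0066·√(2·(delta_P·1000)/1007)·1000
Solving for delta_P: delta_P = ((27.633/1000)/(0.6192·0.0066))²·1007/2/1000 = 23.02 kPa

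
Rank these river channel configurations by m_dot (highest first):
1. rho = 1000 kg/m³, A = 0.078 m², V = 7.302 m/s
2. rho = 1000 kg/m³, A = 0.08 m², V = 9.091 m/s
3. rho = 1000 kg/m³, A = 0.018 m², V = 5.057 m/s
Case 1: m_dot = 569.6 kg/s
Case 2: m_dot = 727.3 kg/s
Case 3: m_dot = 91.03 kg/s
Ranking (highest first): 2, 1, 3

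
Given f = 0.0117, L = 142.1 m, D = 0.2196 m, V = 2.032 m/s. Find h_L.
Formula: h_L = f \frac{L}{D} \frac{V^2}{2g}
h_L = 0.0117·(142.1/0.2196)·2.032²/(2·9.81) = 1.593 m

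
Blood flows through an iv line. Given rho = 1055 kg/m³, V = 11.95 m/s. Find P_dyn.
Formula: P_{dyn} = \frac{1}{2} \rho V^2
P_dyn = 0.5·1055·11.95²/1000 = 75.33 kPa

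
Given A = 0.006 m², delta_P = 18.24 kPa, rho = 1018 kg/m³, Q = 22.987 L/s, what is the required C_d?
Formula: Q = C_d A \sqrt{\frac{2 \Delta P}{\rho}}
Substituting knowns: 22.987 = C_d·0.006·√(2·(18.24·1000)/1018)·1000
Solving for C_d: C_d = (22.987/1000)/(0.006·√(2·(18.24·1000)/1018)) = 0.64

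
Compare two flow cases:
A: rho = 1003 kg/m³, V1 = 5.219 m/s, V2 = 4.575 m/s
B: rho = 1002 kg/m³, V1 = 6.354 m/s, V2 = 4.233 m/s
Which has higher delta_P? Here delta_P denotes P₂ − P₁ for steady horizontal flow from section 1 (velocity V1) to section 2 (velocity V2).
delta_P(A) = 3.163 kPa, delta_P(B) = 11.25 kPa. Answer: B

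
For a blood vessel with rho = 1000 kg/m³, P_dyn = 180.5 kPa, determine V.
Formula: P_{dyn} = \frac{1}{2} \rho V^2
Substituting knowns: 180.5 = 0.5·1000·V²/1000
Solving for V: V = √(2·(180.5·1000)/1000) = 19 m/s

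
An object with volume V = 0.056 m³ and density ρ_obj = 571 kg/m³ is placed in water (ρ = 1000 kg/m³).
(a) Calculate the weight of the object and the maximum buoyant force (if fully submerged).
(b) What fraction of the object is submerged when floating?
(a) W=rho_obj*g*V=571*9.81*0.056=313.7 N; F_B(max)=rho*g*V=1000*9.81*0.056=549.4 N
(b) Floating fraction=rho_obj/rho=571/1000=0.571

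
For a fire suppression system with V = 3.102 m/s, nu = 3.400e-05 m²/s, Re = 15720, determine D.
Formula: Re = \frac{V D}{\nu}
Substituting knowns: 15720 = 3.102·D/3.400e-05
Solving for D: D = 15720·3.400e-05/3.102 = 0.1723 m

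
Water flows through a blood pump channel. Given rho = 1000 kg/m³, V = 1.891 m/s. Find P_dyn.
Formula: P_{dyn} = \frac{1}{2} \rho V^2
P_dyn = 0.5·1000·1.891²/1000 = 1.788 kPa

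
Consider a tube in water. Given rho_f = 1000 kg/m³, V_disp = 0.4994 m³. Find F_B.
Formula: F_B = \rho_f g V_{disp}
F_B = 1000·9.81·0.4994 = 4899 N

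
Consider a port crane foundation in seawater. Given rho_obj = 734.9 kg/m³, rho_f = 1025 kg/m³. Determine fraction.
Formula: f_{sub} = \frac{\rho_{obj}}{\rho_f}
fraction = 734.9/1025 = 0.717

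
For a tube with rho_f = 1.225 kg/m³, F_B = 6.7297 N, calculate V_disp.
Formula: F_B = \rho_f g V_{disp}
Substituting knowns: 6.7297 = 1.225·9.81·V_disp
Solving for V_disp: V_disp = 6.7297/(1.225·9.81) = 0.56 m³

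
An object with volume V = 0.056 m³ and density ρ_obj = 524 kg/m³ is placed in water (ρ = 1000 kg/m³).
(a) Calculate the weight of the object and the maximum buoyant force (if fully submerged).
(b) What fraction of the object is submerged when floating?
(a) W=rho_obj*g*V=524*9.81*0.056=287.9 N; F_B(max)=rho*g*V=1000*9.81*0.056=549.4 N
(b) Floating fraction=rho_obj/rho=524/1000=0.524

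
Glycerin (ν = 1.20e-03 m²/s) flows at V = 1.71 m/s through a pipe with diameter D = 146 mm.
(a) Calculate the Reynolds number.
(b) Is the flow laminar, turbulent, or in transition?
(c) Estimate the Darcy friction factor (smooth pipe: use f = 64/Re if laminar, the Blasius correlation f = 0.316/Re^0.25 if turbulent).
(a) Re = V·D/ν = 1.71·0.146/1.20e-03 = 208.05
(b) Flow regime: laminar (Re < 2300)
(c) Friction factor: f = 64/Re = 64/208.05 = 0.3076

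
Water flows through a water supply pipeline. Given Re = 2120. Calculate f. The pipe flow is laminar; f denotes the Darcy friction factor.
Formula: f = \frac{64}{Re}
f = 64/2120 = 0.03019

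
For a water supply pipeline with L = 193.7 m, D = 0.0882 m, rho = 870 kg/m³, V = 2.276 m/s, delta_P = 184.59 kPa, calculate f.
Formula: \Delta P = f \frac{L}{D} \frac{\rho V^2}{2}
Substituting knowns: 184.59 = f·(193.7/0.0882)·0.5·870·2.276²/1000
Solving for f: f = (184.59·1000)/((193.7/0.0882)·0.5·870·2.276²) = 0.0373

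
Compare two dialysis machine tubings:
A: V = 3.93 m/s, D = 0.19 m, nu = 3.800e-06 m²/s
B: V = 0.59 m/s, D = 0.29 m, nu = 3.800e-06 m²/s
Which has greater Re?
Re(A) = 196500, Re(B) = 45026. Answer: A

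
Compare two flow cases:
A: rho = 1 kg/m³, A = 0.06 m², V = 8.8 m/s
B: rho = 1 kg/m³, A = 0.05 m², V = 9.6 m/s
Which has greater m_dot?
m_dot(A) = 0.528 kg/s, m_dot(B) = 0.48 kg/s. Answer: A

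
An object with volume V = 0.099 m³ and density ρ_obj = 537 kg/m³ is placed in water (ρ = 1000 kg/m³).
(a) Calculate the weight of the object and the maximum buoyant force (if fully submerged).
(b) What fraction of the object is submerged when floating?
(a) W=rho_obj*g*V=537*9.81*0.099=521.5 N; F_B(max)=rho*g*V=1000*9.81*0.099=971.2 N
(b) Floating fraction=rho_obj/rho=537/1000=0.537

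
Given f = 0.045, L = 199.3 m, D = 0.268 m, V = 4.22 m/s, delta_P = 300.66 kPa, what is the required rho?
Formula: \Delta P = f \frac{L}{D} \frac{\rho V^2}{2}
Substituting knowns: 300.66 = 0.045·(199.3/0.268)·0.5·rho·4.22²/1000
Solving for rho: rho = (300.66·1000)/(0.045·(199.3/0.268)·0.5·4.22²) = 1009 kg/m³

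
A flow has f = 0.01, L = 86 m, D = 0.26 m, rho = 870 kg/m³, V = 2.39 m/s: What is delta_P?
Formula: \Delta P = f \frac{L}{D} \frac{\rho V^2}{2}
delta_P = 0.01·(86/0.26)·0.5·870·2.39²/1000 = 8.219 kPa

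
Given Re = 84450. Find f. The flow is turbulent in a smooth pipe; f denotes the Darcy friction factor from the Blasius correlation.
Formula: f = \frac{0.316}{Re^{0.25}}
f = 0.316/84450^0.25 = 0.01854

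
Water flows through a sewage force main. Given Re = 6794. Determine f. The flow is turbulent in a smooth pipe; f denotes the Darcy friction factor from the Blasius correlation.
Formula: f = \frac{0.316}{Re^{0.25}}
f = 0.316/6794^0.25 = 0.03481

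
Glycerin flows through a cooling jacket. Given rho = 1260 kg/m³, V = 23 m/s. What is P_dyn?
Formula: P_{dyn} = \frac{1}{2} \rho V^2
P_dyn = 0.5·1260·23²/1000 = 333.3 kPa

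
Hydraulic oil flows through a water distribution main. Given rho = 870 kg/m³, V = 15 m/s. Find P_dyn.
Formula: P_{dyn} = \frac{1}{2} \rho V^2
P_dyn = 0.5·870·15²/1000 = 97.88 kPa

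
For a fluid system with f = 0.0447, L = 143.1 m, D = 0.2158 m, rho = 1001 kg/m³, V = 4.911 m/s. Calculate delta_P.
Formula: \Delta P = f \frac{L}{D} \frac{\rho V^2}{2}
delta_P = 0.0447·(143.1/0.2158)·0.5·1001·4.911²/1000 = 357.8 kPa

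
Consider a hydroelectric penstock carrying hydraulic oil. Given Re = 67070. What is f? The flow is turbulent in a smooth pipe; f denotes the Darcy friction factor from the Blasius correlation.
Formula: f = \frac{0.316}{Re^{0.25}}
f = 0.316/67070^0.25 = 0.01964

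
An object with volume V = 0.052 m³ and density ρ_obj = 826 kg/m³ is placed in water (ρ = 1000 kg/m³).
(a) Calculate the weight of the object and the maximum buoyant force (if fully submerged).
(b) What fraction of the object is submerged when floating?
(a) W=rho_obj*g*V=826*9.81*0.052=421.4 N; F_B(max)=rho*g*V=1000*9.81*0.052=510.1 N
(b) Floating fraction=rho_obj/rho=826/1000=0.826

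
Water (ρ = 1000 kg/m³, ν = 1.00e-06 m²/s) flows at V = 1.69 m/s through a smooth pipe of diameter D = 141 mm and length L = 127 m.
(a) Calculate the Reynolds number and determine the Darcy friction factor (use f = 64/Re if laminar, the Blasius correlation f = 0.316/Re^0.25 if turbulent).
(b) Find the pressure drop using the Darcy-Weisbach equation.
(a) Re = V·D/ν = 1.69·0.141/1.00e-06 = 238290 → turbulent (Re > 4000); f = 0.316/Re^0.25 = 0.316/238290^0.25 = 0.014302 (Blasius is strictly valid for Re ≲ 1e5; used here as the smooth-pipe estimate the problem specifies)
(b) Darcy-Weisbach: ΔP = f·(L/D)·½ρV²/1000 = 0.014302·(127/0.141)·½·1000·1.69²/1000 = 18.4 kPa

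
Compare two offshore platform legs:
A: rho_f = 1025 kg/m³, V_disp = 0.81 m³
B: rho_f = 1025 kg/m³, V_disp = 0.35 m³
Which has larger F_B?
F_B(A) = 8145 N, F_B(B) = 3519 N. Answer: A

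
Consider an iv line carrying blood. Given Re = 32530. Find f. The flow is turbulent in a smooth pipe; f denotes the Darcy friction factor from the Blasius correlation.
Formula: f = \frac{0.316}{Re^{0.25}}
f = 0.316/32530^0.25 = 0.02353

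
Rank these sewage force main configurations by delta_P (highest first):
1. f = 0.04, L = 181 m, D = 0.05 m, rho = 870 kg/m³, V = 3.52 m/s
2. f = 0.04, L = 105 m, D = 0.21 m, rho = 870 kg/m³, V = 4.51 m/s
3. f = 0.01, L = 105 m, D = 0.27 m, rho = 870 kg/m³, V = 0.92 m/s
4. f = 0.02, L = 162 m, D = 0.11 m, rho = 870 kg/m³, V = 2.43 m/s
Case 1: delta_P = 780.4 kPa
Case 2: delta_P = 177 kPa
Case 3: delta_P = 1.432 kPa
Case 4: delta_P = 75.66 kPa
Ranking (highest first): 1, 2, 4, 3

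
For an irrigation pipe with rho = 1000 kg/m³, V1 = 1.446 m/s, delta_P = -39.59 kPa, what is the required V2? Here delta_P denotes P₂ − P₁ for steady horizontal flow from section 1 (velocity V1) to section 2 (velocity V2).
Formula: \Delta P = \frac{1}{2} \rho (V_1^2 - V_2^2)
Substituting knowns: -39.59 = 0.5·1000·(1.446² − V2²)/1000
Solving for V2: V2 = √(1.446² − 2·(-39.59·1000)/1000) = 9.015 m/s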